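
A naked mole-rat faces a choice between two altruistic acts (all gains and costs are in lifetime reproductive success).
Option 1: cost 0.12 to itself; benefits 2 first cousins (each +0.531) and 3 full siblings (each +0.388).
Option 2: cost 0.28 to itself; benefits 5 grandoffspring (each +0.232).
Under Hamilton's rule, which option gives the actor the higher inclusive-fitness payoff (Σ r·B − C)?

Option 1

Option 1: r to a first cousin = 0.125.
Option 1: r to a full sibling = 0.5.
Option 1: Σ r·B − C = (2·0.125·0.531 + 3·0.5·0.388) − 0.12 = 0.59475.
Option 2: r to a grandoffspring = 0.25.
Option 2: Σ r·B − C = (5·0.25·0.232) − 0.28 = 0.01.
Option 1 has the higher net inclusive-fitness payoff.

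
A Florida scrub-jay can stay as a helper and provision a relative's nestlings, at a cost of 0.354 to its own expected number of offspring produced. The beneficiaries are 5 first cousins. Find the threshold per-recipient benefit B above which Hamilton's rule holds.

r to a first cousin = 0.125 (first cousins share one grandparent pair — two paths of length 4: r = 2·(1/2)^4 = 1/8).
Hamilton's rule with n recipients of equal r: n·r·B > C, so B > C/(n·r) = 0.354/(5·0.125) = 0.5664.

0.5664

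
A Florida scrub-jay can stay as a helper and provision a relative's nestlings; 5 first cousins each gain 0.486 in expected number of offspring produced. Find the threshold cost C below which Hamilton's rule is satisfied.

0.30375

r to a first cousin = 1/8 (first cousins share one grandparent pair — two paths of length 4: r = 2·(1/2)^4 = 1/8).
Hamilton's rule: n·r·B > C, so the trait is favored while C < n·r·B = 5·0.125·0.486 = 0.30375.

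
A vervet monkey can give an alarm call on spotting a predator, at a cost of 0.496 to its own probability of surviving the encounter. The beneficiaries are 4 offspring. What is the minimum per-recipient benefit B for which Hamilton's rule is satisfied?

0.248

r to an offspring = 0.5 (one parent–offspring link: r = (1/2)^1 = 1/2).
Hamilton's rule with n recipients of equal r: n·r·B > C, so B > C/(n·r) = 0.496/(4·0.5) = 0.248.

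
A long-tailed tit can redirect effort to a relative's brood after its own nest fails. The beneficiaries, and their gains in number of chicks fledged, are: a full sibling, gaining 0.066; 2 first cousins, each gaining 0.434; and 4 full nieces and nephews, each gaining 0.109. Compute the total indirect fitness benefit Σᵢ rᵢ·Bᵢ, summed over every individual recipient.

r to a full sibling = 0.5 (full sibs share both parents — two paths of length 2: r = 2·(1/2)^2 = 1/2).
r to a first cousin = 1/8 (first cousins share one grandparent pair — two paths of length 4: r = 2·(1/2)^4 = 1/8).
r to a full niece or nephew = 1/4 (full aunt/uncle↔niece/nephew: two paths of length 3 through the shared grandparent pair: r = 2·(1/2)^3 = 1/4).
Summing one r·B term per recipient: 1·0.5·0.066 + 2·0.125·0.434 + 4·0.25·0.109 = 0.2505.

0.2505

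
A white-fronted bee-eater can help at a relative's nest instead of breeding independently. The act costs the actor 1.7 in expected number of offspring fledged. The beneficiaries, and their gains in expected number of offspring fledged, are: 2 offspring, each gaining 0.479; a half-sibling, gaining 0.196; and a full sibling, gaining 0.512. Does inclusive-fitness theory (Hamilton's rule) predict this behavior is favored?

No

Hamilton's rule: the trait is favored when the sum of r·B over every recipient exceeds the actor's cost C.
r to an offspring = 0.5 (one parent–offspring link: r = (1/2)^1 = 1/2).
r to a half-sibling = 0.25 (half-sibs share one parent — one path of length 2: r = (1/2)^2 = 1/4).
r to a full sibling = 1/2 (full sibs share both parents — two paths of length 2: r = 2·(1/2)^2 = 1/2).
Summing one r·B term per recipient: 2·0.5·0.479 + 1·0.25·0.196 + 1·0.5·0.512 = 0.784.
0.784 < 1.7: the indirect benefit is less than the cost.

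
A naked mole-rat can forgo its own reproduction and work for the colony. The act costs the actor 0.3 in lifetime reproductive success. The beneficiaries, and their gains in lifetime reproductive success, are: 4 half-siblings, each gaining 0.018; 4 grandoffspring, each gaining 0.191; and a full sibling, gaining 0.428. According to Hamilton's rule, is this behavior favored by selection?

Yes

Hamilton's rule: the trait is favored when the sum of r·B over every recipient exceeds the actor's cost C.
r to a half-sibling = 1/4 (half-sibs share one parent — one path of length 2: r = (1/2)^2 = 1/4).
r to a grandoffspring = 0.25 (two parent–offspring links: r = (1/2)^2 = 1/4).
r to a full sibling = 0.5 (full sibs share both parents — two paths of length 2: r = 2·(1/2)^2 = 1/2).
Summing one r·B term per recipient: 4·0.25·0.018 + 4·0.25·0.191 + 1·0.5·0.428 = 0.423.
0.423 > 0.3: the indirect benefit exceeds the cost.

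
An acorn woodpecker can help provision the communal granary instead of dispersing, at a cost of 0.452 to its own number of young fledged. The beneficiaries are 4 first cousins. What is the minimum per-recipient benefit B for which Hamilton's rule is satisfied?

0.904

r to a first cousin = 0.125 (first cousins share one grandparent pair — two paths of length 4: r = 2·(1/2)^4 = 1/8).
Hamilton's rule with n recipients of equal r: n·r·B > C, so B > C/(n·r) = 0.452/(4·0.125) = 0.904.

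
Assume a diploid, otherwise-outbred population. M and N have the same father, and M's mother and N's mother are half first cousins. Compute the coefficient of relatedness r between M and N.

Independent pedigree routes through distinct common ancestors add.
M and N are related in two ways: half-sibs through their shared father (r = 1/4) and half second cousins through their mothers (r = 1/64).
r = 1/4 + 1/64 = 0.265625.

0.265625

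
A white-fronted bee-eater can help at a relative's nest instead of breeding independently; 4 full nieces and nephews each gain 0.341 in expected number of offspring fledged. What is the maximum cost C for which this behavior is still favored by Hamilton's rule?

0.341

r to a full niece or nephew = 0.25 (full aunt/uncle↔niece/nephew: two paths of length 3 through the shared grandparent pair: r = 2·(1/2)^3 = 1/4).
Hamilton's rule: n·r·B > C, so the trait is favored while C < n·r·B = 4·0.25·0.341 = 0.341.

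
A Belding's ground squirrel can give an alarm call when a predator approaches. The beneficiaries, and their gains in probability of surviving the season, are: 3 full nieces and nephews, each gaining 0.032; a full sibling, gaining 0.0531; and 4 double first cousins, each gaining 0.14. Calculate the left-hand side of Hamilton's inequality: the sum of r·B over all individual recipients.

0.19055

r to a full niece or nephew = 1/4 (full aunt/uncle↔niece/nephew: two paths of length 3 through the shared grandparent pair: r = 2·(1/2)^3 = 1/4).
r to a full sibling = 1/2 (full sibs share both parents — two paths of length 2: r = 2·(1/2)^2 = 1/2).
r to a double first cousin = 1/4 (double first cousins share both grandparent pairs — four paths of length 4: r = 4·(1/2)^4 = 1/4).
Summing one r·B term per recipient: 3·0.25·0.032 + 1·0.5·0.0531 + 4·0.25·0.14 = 0.19055.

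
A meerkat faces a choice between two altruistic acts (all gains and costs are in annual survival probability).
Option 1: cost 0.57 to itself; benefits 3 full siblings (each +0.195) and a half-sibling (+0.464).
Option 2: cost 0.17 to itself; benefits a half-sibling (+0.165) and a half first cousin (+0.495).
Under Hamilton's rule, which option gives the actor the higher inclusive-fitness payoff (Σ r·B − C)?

Option 1: r to a full sibling = 0.5.
Option 1: r to a half-sibling = 0.25.
Option 1: Σ r·B − C = (3·0.5·0.195 + 1·0.25·0.464) − 0.57 = -0.1615.
Option 2: r to a half-sibling = 0.25.
Option 2: r to a half first cousin = 0.0625.
Option 2: Σ r·B − C = (1·0.25·0.165 + 1·0.0625·0.495) − 0.17 = -0.0978125.
Option 2 has the higher net inclusive-fitness payoff.

Option 2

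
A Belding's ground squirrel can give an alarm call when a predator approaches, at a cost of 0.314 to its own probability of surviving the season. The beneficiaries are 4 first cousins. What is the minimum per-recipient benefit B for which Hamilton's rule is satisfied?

r to a first cousin = 1/8 (first cousins share one grandparent pair — two paths of length 4: r = 2·(1/2)^4 = 1/8).
Hamilton's rule with n recipients of equal r: n·r·B > C, so B > C/(n·r) = 0.314/(4·0.125) = 0.628.

0.628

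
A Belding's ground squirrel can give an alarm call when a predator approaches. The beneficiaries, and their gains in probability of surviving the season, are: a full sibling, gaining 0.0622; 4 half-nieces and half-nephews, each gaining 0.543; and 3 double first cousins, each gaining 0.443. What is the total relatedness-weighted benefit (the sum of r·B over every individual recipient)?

r to a full sibling = 0.5 (full sibs share both parents — two paths of length 2: r = 2·(1/2)^2 = 1/2).
r to a half-niece or half-nephew = 1/8 (half-aunt/uncle↔niece/nephew: one path of length 3: r = (1/2)^3 = 1/8).
r to a double first cousin = 0.25 (double first cousins share both grandparent pairs — four paths of length 4: r = 4·(1/2)^4 = 1/4).
Summing one r·B term per recipient: 1·0.5·0.0622 + 4·0.125·0.543 + 3·0.25·0.443 = 0.63485.

0.63485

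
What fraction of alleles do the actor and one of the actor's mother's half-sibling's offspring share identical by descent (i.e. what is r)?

Each parent–offspring link contributes a factor of 1/2, and independent paths through distinct common ancestors add.
Half first cousins share one grandparent — one path of length 4: r = (1/2)^4 = 1/16.

0.0625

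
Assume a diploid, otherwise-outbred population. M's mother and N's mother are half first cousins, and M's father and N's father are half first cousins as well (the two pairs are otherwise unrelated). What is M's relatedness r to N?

Independent pedigree routes through distinct common ancestors add.
M and N are related in two ways: half second cousins through their mothers (r = 1/64) and half second cousins through their fathers (r = 1/64).
r = 1/64 + 1/64 = 1/32 = 0.03125.

0.03125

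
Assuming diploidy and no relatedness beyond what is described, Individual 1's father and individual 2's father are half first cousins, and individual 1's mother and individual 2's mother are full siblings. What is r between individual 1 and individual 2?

Relatedness sums over independent paths through distinct common ancestors.
Individual 1 and individual 2 are related in two ways: half second cousins through their fathers (r = 1/64) and first cousins through their mothers (r = 1/8).
r = 1/64 + 1/8 = 9/64 = 0.140625.

0.140625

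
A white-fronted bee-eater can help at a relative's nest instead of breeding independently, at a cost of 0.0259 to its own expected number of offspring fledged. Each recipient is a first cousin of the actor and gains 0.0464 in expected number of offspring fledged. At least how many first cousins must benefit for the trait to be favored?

5

r to a first cousin = 1/8 (first cousins share one grandparent pair — two paths of length 4: r = 2·(1/2)^4 = 1/8).
Hamilton's rule: n·r·B > C  ⇒  n > C/(r·B) = 0.0259/(0.125·0.0464) = 4.466.
The smallest integer exceeding 4.466 is 5.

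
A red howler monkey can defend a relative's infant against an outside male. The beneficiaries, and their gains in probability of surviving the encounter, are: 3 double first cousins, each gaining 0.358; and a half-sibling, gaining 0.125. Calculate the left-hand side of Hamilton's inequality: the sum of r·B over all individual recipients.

r to a double first cousin = 0.25 (double first cousins share both grandparent pairs — four paths of length 4: r = 4·(1/2)^4 = 1/4).
r to a half-sibling = 0.25 (half-sibs share one parent — one path of length 2: r = (1/2)^2 = 1/4).
Summing one r·B term per recipient: 3·0.25·0.358 + 1·0.25·0.125 = 0.29975.

0.29975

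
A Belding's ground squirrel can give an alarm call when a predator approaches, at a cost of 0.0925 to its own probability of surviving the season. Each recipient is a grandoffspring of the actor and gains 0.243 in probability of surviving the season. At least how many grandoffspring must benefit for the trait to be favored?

2

r to a grandoffspring = 0.25 (two parent–offspring links: r = (1/2)^2 = 1/4).
Hamilton's rule: n·r·B > C  ⇒  n > C/(r·B) = 0.0925/(0.25·0.243) = 1.523.
The smallest integer exceeding 1.523 is 2.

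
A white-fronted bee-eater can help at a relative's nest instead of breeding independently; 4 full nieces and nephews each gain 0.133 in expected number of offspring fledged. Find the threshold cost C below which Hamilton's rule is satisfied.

0.133

r to a full niece or nephew = 1/4 (full aunt/uncle↔niece/nephew: two paths of length 3 through the shared grandparent pair: r = 2·(1/2)^3 = 1/4).
Hamilton's rule: n·r·B > C, so the trait is favored while C < n·r·B = 4·0.25·0.133 = 0.133.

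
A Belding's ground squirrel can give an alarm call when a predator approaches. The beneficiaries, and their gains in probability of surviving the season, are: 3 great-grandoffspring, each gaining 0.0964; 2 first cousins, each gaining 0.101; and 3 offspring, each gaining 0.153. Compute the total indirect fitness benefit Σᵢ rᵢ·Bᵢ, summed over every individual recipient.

0.2909

r to a great-grandoffspring = 1/8 (three parent–offspring links: r = (1/2)^3 = 1/8).
r to a first cousin = 1/8 (first cousins share one grandparent pair — two paths of length 4: r = 2·(1/2)^4 = 1/8).
r to an offspring = 0.5 (one parent–offspring link: r = (1/2)^1 = 1/2).
Summing one r·B term per recipient: 3·0.125·0.0964 + 2·0.125·0.101 + 3·0.5·0.153 = 0.2909.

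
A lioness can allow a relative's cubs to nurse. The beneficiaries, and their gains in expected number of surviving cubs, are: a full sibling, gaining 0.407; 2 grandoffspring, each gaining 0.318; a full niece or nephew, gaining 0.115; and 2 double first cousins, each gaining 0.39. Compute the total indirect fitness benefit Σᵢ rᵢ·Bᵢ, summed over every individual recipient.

0.58625

r to a full sibling = 0.5 (full sibs share both parents — two paths of length 2: r = 2·(1/2)^2 = 1/2).
r to a grandoffspring = 1/4 (two parent–offspring links: r = (1/2)^2 = 1/4).
r to a full niece or nephew = 1/4 (full aunt/uncle↔niece/nephew: two paths of length 3 through the shared grandparent pair: r = 2·(1/2)^3 = 1/4).
r to a double first cousin = 0.25 (double first cousins share both grandparent pairs — four paths of length 4: r = 4·(1/2)^4 = 1/4).
Summing one r·B term per recipient: 1·0.5·0.407 + 2·0.25·0.318 + 1·0.25·0.115 + 2·0.25·0.39 = 0.58625.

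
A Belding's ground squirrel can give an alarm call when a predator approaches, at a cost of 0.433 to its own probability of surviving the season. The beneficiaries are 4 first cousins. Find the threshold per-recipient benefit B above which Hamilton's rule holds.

r to a first cousin = 0.125 (first cousins share one grandparent pair — two paths of length 4: r = 2·(1/2)^4 = 1/8).
Hamilton's rule with n recipients of equal r: n·r·B > C, so B > C/(n·r) = 0.433/(4·0.125) = 0.866.

0.866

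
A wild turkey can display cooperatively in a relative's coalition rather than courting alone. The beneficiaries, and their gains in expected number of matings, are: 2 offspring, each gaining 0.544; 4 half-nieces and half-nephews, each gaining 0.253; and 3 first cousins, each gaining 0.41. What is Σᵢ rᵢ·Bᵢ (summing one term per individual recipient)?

0.82425

r to an offspring = 0.5 (one parent–offspring link: r = (1/2)^1 = 1/2).
r to a half-niece or half-nephew = 0.125 (half-aunt/uncle↔niece/nephew: one path of length 3: r = (1/2)^3 = 1/8).
r to a first cousin = 0.125 (first cousins share one grandparent pair — two paths of length 4: r = 2·(1/2)^4 = 1/8).
Summing one r·B term per recipient: 2·0.5·0.544 + 4·0.125·0.253 + 3·0.125·0.41 = 0.82425.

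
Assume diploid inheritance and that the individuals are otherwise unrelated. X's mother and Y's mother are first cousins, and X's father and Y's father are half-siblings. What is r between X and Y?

Wright's path rule: contributions from independent ancestry routes add.
X and Y are related in two ways: second cousins through their mothers (r = 1/32) and half first cousins through their fathers (r = 1/16).
r = 1/32 + 1/16 = 3/32 = 0.09375.

0.09375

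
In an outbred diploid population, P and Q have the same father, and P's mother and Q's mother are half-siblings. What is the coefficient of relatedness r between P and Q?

0.3125

With two independent routes of shared ancestry, r is the sum of the two contributions.
P and Q are related in two ways: half-sibs through their shared father (r = 1/4) and half first cousins through their mothers (r = 1/16).
r = 1/4 + 1/16 = 5/16 = 0.3125.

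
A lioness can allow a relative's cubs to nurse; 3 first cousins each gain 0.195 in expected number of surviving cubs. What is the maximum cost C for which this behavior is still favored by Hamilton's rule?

0.073125

r to a first cousin = 0.125 (first cousins share one grandparent pair — two paths of length 4: r = 2·(1/2)^4 = 1/8).
Hamilton's rule: n·r·B > C, so the trait is favored while C < n·r·B = 3·0.125·0.195 = 0.073125.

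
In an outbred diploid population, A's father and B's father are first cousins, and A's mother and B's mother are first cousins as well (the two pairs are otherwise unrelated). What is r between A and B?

0.0625

Wright's path rule: contributions from independent ancestry routes add.
A and B are related in two ways: second cousins through their fathers (r = 1/32) and second cousins through their mothers (r = 1/32).
r = 1/32 + 1/32 = 0.0625.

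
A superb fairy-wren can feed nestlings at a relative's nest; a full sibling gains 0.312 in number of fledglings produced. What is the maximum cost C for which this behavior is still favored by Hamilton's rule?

0.156

r to a full sibling = 0.5 (full sibs share both parents — two paths of length 2: r = 2·(1/2)^2 = 1/2).
Hamilton's rule: n·r·B > C, so the trait is favored while C < n·r·B = 1·0.5·0.312 = 0.156.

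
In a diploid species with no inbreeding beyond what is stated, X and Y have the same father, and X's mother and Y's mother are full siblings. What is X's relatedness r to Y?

0.375

Wright's path rule: contributions from independent ancestry routes add.
X and Y are related in two ways: half-sibs through their shared father (r = 1/4) and first cousins through their mothers (r = 1/8).
r = 1/4 + 1/8 = 3/8 = 0.375.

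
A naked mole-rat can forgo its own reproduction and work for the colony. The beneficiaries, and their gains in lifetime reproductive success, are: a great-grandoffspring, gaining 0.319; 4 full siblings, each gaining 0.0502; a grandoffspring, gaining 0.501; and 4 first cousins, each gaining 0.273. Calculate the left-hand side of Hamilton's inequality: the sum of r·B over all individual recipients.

r to a great-grandoffspring = 1/8 (three parent–offspring links: r = (1/2)^3 = 1/8).
r to a full sibling = 0.5 (full sibs share both parents — two paths of length 2: r = 2·(1/2)^2 = 1/2).
r to a grandoffspring = 1/4 (two parent–offspring links: r = (1/2)^2 = 1/4).
r to a first cousin = 1/8 (first cousins share one grandparent pair — two paths of length 4: r = 2·(1/2)^4 = 1/8).
Summing one r·B term per recipient: 1·0.125·0.319 + 4·0.5·0.0502 + 1·0.25·0.501 + 4·0.125·0.273 = 0.402025.

0.402025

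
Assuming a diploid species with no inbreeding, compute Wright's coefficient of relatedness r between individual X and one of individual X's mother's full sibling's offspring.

Each parent–offspring link contributes a factor of 1/2, and independent paths through distinct common ancestors add.
First cousins share one grandparent pair — two paths of length 4: r = 2·(1/2)^4 = 1/8.

0.125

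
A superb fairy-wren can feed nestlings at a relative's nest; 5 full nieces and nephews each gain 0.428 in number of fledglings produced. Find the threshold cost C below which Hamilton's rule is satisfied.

r to a full niece or nephew = 0.25 (full aunt/uncle↔niece/nephew: two paths of length 3 through the shared grandparent pair: r = 2·(1/2)^3 = 1/4).
Hamilton's rule: n·r·B > C, so the trait is favored while C < n·r·B = 5·0.25·0.428 = 0.535.

0.535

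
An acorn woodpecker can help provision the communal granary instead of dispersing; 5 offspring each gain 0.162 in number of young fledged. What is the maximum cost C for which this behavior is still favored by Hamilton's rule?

r to an offspring = 0.5 (one parent–offspring link: r = (1/2)^1 = 1/2).
Hamilton's rule: n·r·B > C, so the trait is favored while C < n·r·B = 5·0.5·0.162 = 0.405.

0.405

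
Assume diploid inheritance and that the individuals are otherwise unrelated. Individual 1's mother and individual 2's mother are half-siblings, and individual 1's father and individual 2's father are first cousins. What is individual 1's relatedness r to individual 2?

Independent pedigree routes through distinct common ancestors add.
Individual 1 and individual 2 are related in two ways: half first cousins through their mothers (r = 1/16) and second cousins through their fathers (r = 1/32).
r = 1/16 + 1/32 = 3/32 = 0.09375.

0.09375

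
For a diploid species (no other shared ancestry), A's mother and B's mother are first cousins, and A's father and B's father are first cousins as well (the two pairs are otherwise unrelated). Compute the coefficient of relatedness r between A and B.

With two independent routes of shared ancestry, r is the sum of the two contributions.
A and B are related in two ways: second cousins through their mothers (r = 1/32) and second cousins through their fathers (r = 1/32).
r = 1/32 + 1/32 = 1/16 = 0.0625.

0.0625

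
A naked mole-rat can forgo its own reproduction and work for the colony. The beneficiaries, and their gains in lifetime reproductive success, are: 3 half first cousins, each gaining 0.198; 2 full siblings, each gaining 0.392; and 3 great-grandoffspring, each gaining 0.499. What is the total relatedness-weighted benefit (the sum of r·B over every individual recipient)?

0.61625

r to a half first cousin = 0.0625 (half first cousins share one grandparent — one path of length 4: r = (1/2)^4 = 1/16).
r to a full sibling = 0.5 (full sibs share both parents — two paths of length 2: r = 2·(1/2)^2 = 1/2).
r to a great-grandoffspring = 1/8 (three parent–offspring links: r = (1/2)^3 = 1/8).
Summing one r·B term per recipient: 3·0.0625·0.198 + 2·0.5·0.392 + 3·0.125·0.499 = 0.61625.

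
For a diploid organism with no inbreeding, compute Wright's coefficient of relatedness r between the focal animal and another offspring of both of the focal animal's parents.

Each parent–offspring link contributes a factor of 1/2, and independent paths through distinct common ancestors add.
Full sibs share both parents — two paths of length 2: r = 2·(1/2)^2 = 1/2.

0.5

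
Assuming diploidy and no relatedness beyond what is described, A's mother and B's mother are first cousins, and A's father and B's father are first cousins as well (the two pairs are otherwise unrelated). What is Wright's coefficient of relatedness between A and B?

0.0625

Independent pedigree routes through distinct common ancestors add.
A and B are related in two ways: second cousins through their mothers (r = 1/32) and second cousins through their fathers (r = 1/32).
r = 1/32 + 1/32 = 0.0625.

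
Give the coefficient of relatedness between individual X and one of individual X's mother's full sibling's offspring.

Each parent–offspring link contributes a factor of 1/2, and independent paths through distinct common ancestors add.
First cousins share one grandparent pair — two paths of length 4: r = 2·(1/2)^4 = 1/8.

0.125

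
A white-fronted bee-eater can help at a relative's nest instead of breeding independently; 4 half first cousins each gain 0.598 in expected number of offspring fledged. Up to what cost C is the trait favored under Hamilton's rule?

0.1495

r to a half first cousin = 0.0625 (half first cousins share one grandparent — one path of length 4: r = (1/2)^4 = 1/16).
Hamilton's rule: n·r·B > C, so the trait is favored while C < n·r·B = 4·0.0625·0.598 = 0.1495.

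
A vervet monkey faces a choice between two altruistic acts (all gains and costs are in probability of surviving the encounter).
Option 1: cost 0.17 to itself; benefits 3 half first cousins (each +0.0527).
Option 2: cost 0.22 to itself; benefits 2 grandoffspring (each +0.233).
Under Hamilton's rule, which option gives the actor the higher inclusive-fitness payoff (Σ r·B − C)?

Option 2

Option 1: r to a half first cousin = 0.0625.
Option 1: Σ r·B − C = (3·0.0625·0.0527) − 0.17 = -0.16011875.
Option 2: r to a grandoffspring = 0.25.
Option 2: Σ r·B − C = (2·0.25·0.233) − 0.22 = -0.1035.
Option 2 has the higher net inclusive-fitness payoff.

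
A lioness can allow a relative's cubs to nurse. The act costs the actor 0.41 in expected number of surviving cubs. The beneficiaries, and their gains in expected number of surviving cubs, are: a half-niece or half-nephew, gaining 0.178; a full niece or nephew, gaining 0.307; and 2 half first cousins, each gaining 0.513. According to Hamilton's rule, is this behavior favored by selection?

Hamilton's rule: the trait is favored when the sum of r·B over every recipient exceeds the actor's cost C.
r to a half-niece or half-nephew = 0.125 (half-aunt/uncle↔niece/nephew: one path of length 3: r = (1/2)^3 = 1/8).
r to a full niece or nephew = 0.25 (full aunt/uncle↔niece/nephew: two paths of length 3 through the shared grandparent pair: r = 2·(1/2)^3 = 1/4).
r to a half first cousin = 1/16 (half first cousins share one grandparent — one path of length 4: r = (1/2)^4 = 1/16).
Summing one r·B term per recipient: 1·0.125·0.178 + 1·0.25·0.307 + 2·0.0625·0.513 = 0.163125.
0.163125 < 0.41: the indirect benefit is less than the cost.

No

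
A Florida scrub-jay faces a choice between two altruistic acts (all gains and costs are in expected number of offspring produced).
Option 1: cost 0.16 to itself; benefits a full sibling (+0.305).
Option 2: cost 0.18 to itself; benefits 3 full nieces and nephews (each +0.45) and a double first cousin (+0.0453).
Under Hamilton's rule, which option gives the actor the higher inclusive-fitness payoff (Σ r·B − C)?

Option 1: r to a full sibling = 0.5.
Option 1: Σ r·B − C = (1·0.5·0.305) − 0.16 = -0.0075.
Option 2: r to a full niece or nephew = 0.25.
Option 2: r to a double first cousin = 0.25.
Option 2: Σ r·B − C = (3·0.25·0.45 + 1·0.25·0.0453) − 0.18 = 0.168825.
Option 2 has the higher net inclusive-fitness payoff.

Option 2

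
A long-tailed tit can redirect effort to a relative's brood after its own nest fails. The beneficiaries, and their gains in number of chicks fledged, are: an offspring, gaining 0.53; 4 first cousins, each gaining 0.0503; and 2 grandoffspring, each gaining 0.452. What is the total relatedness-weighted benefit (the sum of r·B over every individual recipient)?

r to an offspring = 0.5 (one parent–offspring link: r = (1/2)^1 = 1/2).
r to a first cousin = 0.125 (first cousins share one grandparent pair — two paths of length 4: r = 2·(1/2)^4 = 1/8).
r to a grandoffspring = 0.25 (two parent–offspring links: r = (1/2)^2 = 1/4).
Summing one r·B term per recipient: 1·0.5·0.53 + 4·0.125·0.0503 + 2·0.25·0.452 = 0.51615.

0.51615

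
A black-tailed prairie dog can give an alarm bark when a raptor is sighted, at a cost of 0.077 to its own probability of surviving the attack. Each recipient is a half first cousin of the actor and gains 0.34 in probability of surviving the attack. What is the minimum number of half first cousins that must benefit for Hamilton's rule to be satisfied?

r to a half first cousin = 0.0625 (half first cousins share one grandparent — one path of length 4: r = (1/2)^4 = 1/16).
Hamilton's rule: n·r·B > C  ⇒  n > C/(r·B) = 0.077/(0.0625·0.34) = 3.624.
The smallest integer exceeding 3.624 is 4.

4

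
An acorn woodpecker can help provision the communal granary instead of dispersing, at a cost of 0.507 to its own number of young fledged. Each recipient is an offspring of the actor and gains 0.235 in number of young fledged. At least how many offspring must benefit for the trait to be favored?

r to an offspring = 0.5 (one parent–offspring link: r = (1/2)^1 = 1/2).
Hamilton's rule: n·r·B > C  ⇒  n > C/(r·B) = 0.507/(0.5·0.235) = 4.315.
The smallest integer exceeding 4.315 is 5.

5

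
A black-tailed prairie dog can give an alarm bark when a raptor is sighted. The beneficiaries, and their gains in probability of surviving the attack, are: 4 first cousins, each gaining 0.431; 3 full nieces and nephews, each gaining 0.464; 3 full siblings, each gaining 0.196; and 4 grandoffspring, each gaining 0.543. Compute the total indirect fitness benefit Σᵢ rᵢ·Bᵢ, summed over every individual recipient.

1.4005

r to a first cousin = 0.125 (first cousins share one grandparent pair — two paths of length 4: r = 2·(1/2)^4 = 1/8).
r to a full niece or nephew = 1/4 (full aunt/uncle↔niece/nephew: two paths of length 3 through the shared grandparent pair: r = 2·(1/2)^3 = 1/4).
r to a full sibling = 1/2 (full sibs share both parents — two paths of length 2: r = 2·(1/2)^2 = 1/2).
r to a grandoffspring = 1/4 (two parent–offspring links: r = (1/2)^2 = 1/4).
Summing one r·B term per recipient: 4·0.125·0.431 + 3·0.25·0.464 + 3·0.5·0.196 + 4·0.25·0.543 = 1.4005.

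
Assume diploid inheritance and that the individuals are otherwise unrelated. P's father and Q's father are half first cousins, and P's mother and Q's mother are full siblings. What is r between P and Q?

Wright's path rule: contributions from independent ancestry routes add.
P and Q are related in two ways: half second cousins through their fathers (r = 1/64) and first cousins through their mothers (r = 1/8).
r = 1/64 + 1/8 = 0.140625.

0.140625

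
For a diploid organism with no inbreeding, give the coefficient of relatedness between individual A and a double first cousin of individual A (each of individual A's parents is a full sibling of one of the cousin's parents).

Each parent–offspring link contributes a factor of 1/2, and independent paths through distinct common ancestors add.
Double first cousins share both grandparent pairs — four paths of length 4: r = 4·(1/2)^4 = 1/4.

0.25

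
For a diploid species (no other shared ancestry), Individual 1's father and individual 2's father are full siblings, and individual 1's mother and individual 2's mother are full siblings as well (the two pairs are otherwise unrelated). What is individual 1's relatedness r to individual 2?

0.25

Relatedness sums over independent paths through distinct common ancestors.
Individual 1 and individual 2 are related in two ways: first cousins through their fathers (r = 1/8) and first cousins through their mothers (r = 1/8) — i.e. double first cousins.
r = 1/8 + 1/8 = 1/4 = 0.25.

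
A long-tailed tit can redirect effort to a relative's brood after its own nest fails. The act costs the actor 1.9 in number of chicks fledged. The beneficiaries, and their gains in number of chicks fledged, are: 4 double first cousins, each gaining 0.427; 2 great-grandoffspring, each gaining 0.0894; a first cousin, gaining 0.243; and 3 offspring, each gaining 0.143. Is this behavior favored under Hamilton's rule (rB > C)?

Hamilton's rule: the trait is favored when the sum of r·B over every recipient exceeds the actor's cost C.
r to a double first cousin = 0.25 (double first cousins share both grandparent pairs — four paths of length 4: r = 4·(1/2)^4 = 1/4).
r to a great-grandoffspring = 0.125 (three parent–offspring links: r = (1/2)^3 = 1/8).
r to a first cousin = 0.125 (first cousins share one grandparent pair — two paths of length 4: r = 2·(1/2)^4 = 1/8).
r to an offspring = 0.5 (one parent–offspring link: r = (1/2)^1 = 1/2).
Summing one r·B term per recipient: 4·0.25·0.427 + 2·0.125·0.0894 + 1·0.125·0.243 + 3·0.5·0.143 = 0.694225.
0.694225 < 1.9: the indirect benefit is less than the cost.

No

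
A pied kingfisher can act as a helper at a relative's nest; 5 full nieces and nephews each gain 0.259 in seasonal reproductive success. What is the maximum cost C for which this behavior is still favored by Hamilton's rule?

r to a full niece or nephew = 1/4 (full aunt/uncle↔niece/nephew: two paths of length 3 through the shared grandparent pair: r = 2·(1/2)^3 = 1/4).
Hamilton's rule: n·r·B > C, so the trait is favored while C < n·r·B = 5·0.25·0.259 = 0.32375.

0.32375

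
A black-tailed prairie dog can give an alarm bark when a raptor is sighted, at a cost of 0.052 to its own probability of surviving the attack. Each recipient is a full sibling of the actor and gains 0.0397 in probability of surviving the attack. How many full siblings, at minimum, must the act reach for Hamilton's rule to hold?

r to a full sibling = 0.5 (full sibs share both parents — two paths of length 2: r = 2·(1/2)^2 = 1/2).
Hamilton's rule: n·r·B > C  ⇒  n > C/(r·B) = 0.052/(0.5·0.0397) = 2.62.
The smallest integer exceeding 2.62 is 3.

3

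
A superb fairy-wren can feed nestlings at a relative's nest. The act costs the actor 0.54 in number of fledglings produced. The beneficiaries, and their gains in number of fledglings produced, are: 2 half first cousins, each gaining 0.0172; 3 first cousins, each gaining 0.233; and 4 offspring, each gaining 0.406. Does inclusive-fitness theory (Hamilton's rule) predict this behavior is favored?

Yes

Hamilton's rule: the trait is favored when the sum of r·B over every recipient exceeds the actor's cost C.
r to a half first cousin = 1/16 (half first cousins share one grandparent — one path of length 4: r = (1/2)^4 = 1/16).
r to a first cousin = 1/8 (first cousins share one grandparent pair — two paths of length 4: r = 2·(1/2)^4 = 1/8).
r to an offspring = 0.5 (one parent–offspring link: r = (1/2)^1 = 1/2).
Summing one r·B term per recipient: 2·0.0625·0.0172 + 3·0.125·0.233 + 4·0.5·0.406 = 0.901525.
0.901525 > 0.54: the indirect benefit exceeds the cost.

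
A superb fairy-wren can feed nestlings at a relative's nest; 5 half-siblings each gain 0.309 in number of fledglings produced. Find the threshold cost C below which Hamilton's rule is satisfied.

r to a half-sibling = 0.25 (half-sibs share one parent — one path of length 2: r = (1/2)^2 = 1/4).
Hamilton's rule: n·r·B > C, so the trait is favored while C < n·r·B = 5·0.25·0.309 = 0.38625.

0.38625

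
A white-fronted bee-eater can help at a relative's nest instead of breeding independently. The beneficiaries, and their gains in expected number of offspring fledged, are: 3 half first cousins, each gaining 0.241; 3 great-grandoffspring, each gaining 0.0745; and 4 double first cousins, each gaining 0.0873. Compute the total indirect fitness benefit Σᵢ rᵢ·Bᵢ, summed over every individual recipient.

r to a half first cousin = 1/16 (half first cousins share one grandparent — one path of length 4: r = (1/2)^4 = 1/16).
r to a great-grandoffspring = 1/8 (three parent–offspring links: r = (1/2)^3 = 1/8).
r to a double first cousin = 0.25 (double first cousins share both grandparent pairs — four paths of length 4: r = 4·(1/2)^4 = 1/4).
Summing one r·B term per recipient: 3·0.0625·0.241 + 3·0.125·0.0745 + 4·0.25·0.0873 = 0.160425.

0.160425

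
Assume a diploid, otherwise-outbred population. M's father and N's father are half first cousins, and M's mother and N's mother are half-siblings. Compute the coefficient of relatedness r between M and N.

0.078125

Wright's path rule: contributions from independent ancestry routes add.
M and N are related in two ways: half second cousins through their fathers (r = 1/64) and half first cousins through their mothers (r = 1/16).
r = 1/64 + 1/16 = 0.078125.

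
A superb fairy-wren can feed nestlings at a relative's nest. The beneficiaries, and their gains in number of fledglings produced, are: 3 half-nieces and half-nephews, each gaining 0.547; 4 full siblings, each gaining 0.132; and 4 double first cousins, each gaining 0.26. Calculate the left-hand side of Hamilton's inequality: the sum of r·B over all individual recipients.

0.729125

r to a half-niece or half-nephew = 0.125 (half-aunt/uncle↔niece/nephew: one path of length 3: r = (1/2)^3 = 1/8).
r to a full sibling = 0.5 (full sibs share both parents — two paths of length 2: r = 2·(1/2)^2 = 1/2).
r to a double first cousin = 0.25 (double first cousins share both grandparent pairs — four paths of length 4: r = 4·(1/2)^4 = 1/4).
Summing one r·B term per recipient: 3·0.125·0.547 + 4·0.5·0.132 + 4·0.25·0.26 = 0.729125.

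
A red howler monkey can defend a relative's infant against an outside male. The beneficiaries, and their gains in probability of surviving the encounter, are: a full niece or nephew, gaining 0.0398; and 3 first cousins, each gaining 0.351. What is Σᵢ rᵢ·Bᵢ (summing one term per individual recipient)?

r to a full niece or nephew = 1/4 (full aunt/uncle↔niece/nephew: two paths of length 3 through the shared grandparent pair: r = 2·(1/2)^3 = 1/4).
r to a first cousin = 0.125 (first cousins share one grandparent pair — two paths of length 4: r = 2·(1/2)^4 = 1/8).
Summing one r·B term per recipient: 1·0.25·0.0398 + 3·0.125·0.351 = 0.141575.

0.141575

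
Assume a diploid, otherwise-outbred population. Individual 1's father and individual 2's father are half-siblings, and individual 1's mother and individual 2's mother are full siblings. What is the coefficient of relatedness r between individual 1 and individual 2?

Relatedness sums over independent paths through distinct common ancestors.
Individual 1 and individual 2 are related in two ways: half first cousins through their fathers (r = 1/16) and first cousins through their mothers (r = 1/8).
r = 1/16 + 1/8 = 0.1875.

0.1875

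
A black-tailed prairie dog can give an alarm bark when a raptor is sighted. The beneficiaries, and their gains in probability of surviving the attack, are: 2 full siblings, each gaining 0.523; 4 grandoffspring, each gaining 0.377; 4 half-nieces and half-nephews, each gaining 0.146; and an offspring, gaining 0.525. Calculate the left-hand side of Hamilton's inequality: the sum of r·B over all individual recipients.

1.2355

r to a full sibling = 1/2 (full sibs share both parents — two paths of length 2: r = 2·(1/2)^2 = 1/2).
r to a grandoffspring = 0.25 (two parent–offspring links: r = (1/2)^2 = 1/4).
r to a half-niece or half-nephew = 1/8 (half-aunt/uncle↔niece/nephew: one path of length 3: r = (1/2)^3 = 1/8).
r to an offspring = 1/2 (one parent–offspring link: r = (1/2)^1 = 1/2).
Summing one r·B term per recipient: 2·0.5·0.523 + 4·0.25·0.377 + 4·0.125·0.146 + 1·0.5·0.525 = 1.2355.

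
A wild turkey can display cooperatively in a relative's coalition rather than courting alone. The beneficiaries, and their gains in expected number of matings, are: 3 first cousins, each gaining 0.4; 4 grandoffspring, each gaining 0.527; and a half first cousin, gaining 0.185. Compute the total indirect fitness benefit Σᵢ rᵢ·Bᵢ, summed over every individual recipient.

r to a first cousin = 1/8 (first cousins share one grandparent pair — two paths of length 4: r = 2·(1/2)^4 = 1/8).
r to a grandoffspring = 0.25 (two parent–offspring links: r = (1/2)^2 = 1/4).
r to a half first cousin = 1/16 (half first cousins share one grandparent — one path of length 4: r = (1/2)^4 = 1/16).
Summing one r·B term per recipient: 3·0.125·0.4 + 4·0.25·0.527 + 1·0.0625·0.185 = 0.6885625.

0.6885625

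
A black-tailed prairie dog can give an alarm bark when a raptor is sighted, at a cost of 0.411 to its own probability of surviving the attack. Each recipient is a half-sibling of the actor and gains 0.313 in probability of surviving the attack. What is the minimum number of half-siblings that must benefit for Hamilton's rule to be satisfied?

6

r to a half-sibling = 0.25 (half-sibs share one parent — one path of length 2: r = (1/2)^2 = 1/4).
Hamilton's rule: n·r·B > C  ⇒  n > C/(r·B) = 0.411/(0.25·0.313) = 5.252.
The smallest integer exceeding 5.252 is 6.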